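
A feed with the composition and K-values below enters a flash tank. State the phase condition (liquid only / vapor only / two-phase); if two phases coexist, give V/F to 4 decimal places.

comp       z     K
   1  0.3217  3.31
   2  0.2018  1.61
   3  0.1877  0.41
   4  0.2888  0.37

two-phase, V/F = 0.5209

ΣzᵢKᵢ = 1.5735; Σzᵢ/Kᵢ = 1.4609.
Both exceed 1, so a two-phase solution exists.
Rachford–Rice: g(ψ) = Σ zᵢ(Kᵢ−1)/(1+ψ(Kᵢ−1)) = 0.
Newton iteration, ψ⁰ = 0.5:
  ψ = 0.5000: g = 0.01647, g' = -0.7895 → ψ = 0.5209
Converged at ψ = 0.5209.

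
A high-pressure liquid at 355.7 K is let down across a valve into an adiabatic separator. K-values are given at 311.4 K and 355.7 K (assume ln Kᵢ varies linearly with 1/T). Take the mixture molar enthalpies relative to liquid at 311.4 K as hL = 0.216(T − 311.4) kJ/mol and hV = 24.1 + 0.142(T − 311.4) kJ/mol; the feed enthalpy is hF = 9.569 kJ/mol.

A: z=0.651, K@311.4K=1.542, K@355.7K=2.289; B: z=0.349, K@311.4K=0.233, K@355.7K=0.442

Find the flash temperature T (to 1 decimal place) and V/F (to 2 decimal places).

T = 318.2 K, V/F = 0.34

Adiabatic flash: solve Rachford–Rice at each trial T, then check hF = ψ·hV(T) + (1−ψ)·hL(T).
  T = 311.4 K: K = (1.542, 0.233), RR gives ψ = 0.205, H_out = 4.937 kJ/mol
  T = 355.7 K: K = (2.289, 0.442), RR gives ψ = 0.896, H_out = 28.223 kJ/mol
  T = 333.5 K: K = (1.903, 0.328), RR gives ψ = 0.582, H_out = 17.837 kJ/mol
  T = 322.4 K: K = (1.718, 0.278), RR gives ψ = 0.415, H_out = 12.048 kJ/mol
  T = 316.9 K: K = (1.629, 0.255), RR gives ψ = 0.319, H_out = 8.744 kJ/mol
  T = 319.6 K: K = (1.673, 0.266), RR gives ψ = 0.368, H_out = 10.416 kJ/mol
  T = 318.2 K: K = (1.650, 0.260), RR gives ψ = 0.343, H_out = 9.562 kJ/mol
Linear interpolation between T = 318.2 (H_out = 9.562) and T = 319.6 (H_out = 10.416) on hF = 9.569 gives T ≈ 318.2 K, at which ψ = 0.34.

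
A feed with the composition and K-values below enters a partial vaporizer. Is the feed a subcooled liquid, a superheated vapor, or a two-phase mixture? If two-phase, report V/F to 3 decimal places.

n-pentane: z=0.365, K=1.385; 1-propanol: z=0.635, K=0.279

ΣzᵢKᵢ = 0.683; Σzᵢ/Kᵢ = 2.540.
Since ΣzᵢKᵢ < 1 the mixture is below its bubble point — single liquid phase.

subcooled liquid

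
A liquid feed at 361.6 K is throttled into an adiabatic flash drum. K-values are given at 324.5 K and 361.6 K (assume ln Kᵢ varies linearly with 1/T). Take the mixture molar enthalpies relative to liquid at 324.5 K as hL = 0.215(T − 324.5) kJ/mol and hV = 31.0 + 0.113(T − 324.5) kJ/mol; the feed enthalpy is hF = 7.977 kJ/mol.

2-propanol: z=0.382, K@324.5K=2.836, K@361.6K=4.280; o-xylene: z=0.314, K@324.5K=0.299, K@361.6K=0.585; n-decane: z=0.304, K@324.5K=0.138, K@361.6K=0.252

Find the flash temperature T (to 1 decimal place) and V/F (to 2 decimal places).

T = 331.6 K, V/F = 0.21

Adiabatic flash: solve Rachford–Rice at each trial T, then check hF = ψ·hV(T) + (1−ψ)·hL(T).
  T = 324.5 K: K = (2.836, 0.299, 0.138), RR gives ψ = 0.152, H_out = 4.722 kJ/mol
  T = 361.6 K: K = (4.280, 0.585, 0.252), RR gives ψ = 0.453, H_out = 20.296 kJ/mol
  T = 343.1 K: K = (3.525, 0.426, 0.190), RR gives ψ = 0.304, H_out = 12.860 kJ/mol
  T = 333.8 K: K = (3.171, 0.359, 0.163), RR gives ψ = 0.231, H_out = 8.950 kJ/mol
  T = 329.1 K: K = (3.000, 0.328, 0.150), RR gives ψ = 0.192, H_out = 6.866 kJ/mol
  T = 331.5 K: K = (3.087, 0.343, 0.156), RR gives ψ = 0.213, H_out = 7.942 kJ/mol
Linear interpolation between T = 331.5 (H_out = 7.942) and T = 333.8 (H_out = 8.950) on hF = 7.977 gives T ≈ 331.6 K, at which ψ = 0.21.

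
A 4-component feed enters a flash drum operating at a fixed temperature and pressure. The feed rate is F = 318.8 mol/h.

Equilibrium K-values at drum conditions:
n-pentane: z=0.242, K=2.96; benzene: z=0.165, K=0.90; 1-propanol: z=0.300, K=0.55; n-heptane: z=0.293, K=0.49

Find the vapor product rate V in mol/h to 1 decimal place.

Rachford–Rice: g(ψ) = Σ zᵢ(Kᵢ−1)/(1+ψ(Kᵢ−1)) = 0.
Feasibility: ΣzᵢKᵢ = 1.173, Σzᵢ/Kᵢ = 1.409 — both > 1, two phases present.
Newton iteration, ψ⁰ = 0.45:
  ψ = 0.450: g = -0.1285, g' = -0.488 → ψ = 0.187
  ψ = 0.187: g = 0.0178, g' = -0.665 → ψ = 0.214
Converged at ψ = 0.214.
Then V = ψ·F = 0.2143·318.8 = 68.3 mol/h and L = F − V = 250.5 mol/h.

V = 68.3 mol/h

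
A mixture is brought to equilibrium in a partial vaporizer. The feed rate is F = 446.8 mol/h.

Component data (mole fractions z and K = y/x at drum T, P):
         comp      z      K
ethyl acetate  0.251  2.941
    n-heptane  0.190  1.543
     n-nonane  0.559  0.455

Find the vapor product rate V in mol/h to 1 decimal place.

V = 156.6 mol/h

Material balance + equilibrium reduce to Σ zᵢ(Kᵢ−1)/(1+ψ(Kᵢ−1)) = 0.
g(0) = ΣzᵢKᵢ − 1 = 0.286 and g(1) = 1 − Σzᵢ/Kᵢ = -0.437, so a root lies in (0, 1).
Newton–Raphson from ψ = 0.5:
  ψ = 0.500: g = -0.0904, g' = -0.592 → ψ = 0.347
  ψ = 0.347: g = 0.0020, g' = -0.630 → ψ = 0.351
Converged at ψ = 0.351.
Then V = ψ·F = 0.3505·446.8 = 156.6 mol/h and L = F − V = 290.2 mol/h.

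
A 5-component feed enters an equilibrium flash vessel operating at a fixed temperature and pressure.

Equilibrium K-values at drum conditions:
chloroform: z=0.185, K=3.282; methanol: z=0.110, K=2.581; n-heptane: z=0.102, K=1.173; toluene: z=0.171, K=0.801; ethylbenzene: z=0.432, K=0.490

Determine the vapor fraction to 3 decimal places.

ψ = 0.456

Newton iteration, ψ⁰ = 0.69:
  ψ = 0.690: g = -0.1165, g' = -0.487 → ψ = 0.451
  ψ = 0.451: g = 0.0024, g' = -0.528 → ψ = 0.456
Converged at ψ = 0.456.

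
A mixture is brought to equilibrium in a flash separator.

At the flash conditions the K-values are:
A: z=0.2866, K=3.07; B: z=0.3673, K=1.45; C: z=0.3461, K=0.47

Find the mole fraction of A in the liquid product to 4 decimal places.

x_A = 0.1038

Iterate (Newton) starting at V/F = 0.39:
  V/F = 0.3900: g = 0.23764, g' = -0.5843 → V/F = 0.7967
  V/F = 0.7967: g = 0.02810, g' = -0.5065 → V/F = 0.8522
  V/F = 0.8522: g = -0.00042, g' = -0.5229 → V/F = 0.8514
Converged at V/F = 0.8514.
Compositions from xᵢ = zᵢ/(1+V/F(Kᵢ−1)), yᵢ = Kᵢxᵢ:
  A: x = 0.1038, y = 0.3185
  B: x = 0.2656, y = 0.3851
  C: x = 0.6307, y = 0.2964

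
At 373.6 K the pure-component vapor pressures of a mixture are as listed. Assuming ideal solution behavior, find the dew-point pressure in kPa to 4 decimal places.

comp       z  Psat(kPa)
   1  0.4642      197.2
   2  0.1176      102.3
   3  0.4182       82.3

Pdew = 116.4833 kPa

At the dew point ψ → 1, so Σzᵢ/Kᵢ = 1 with Kᵢ = Pᵢˢᵃᵗ/P ⇒ 1/P = Σzᵢ/Pᵢˢᵃᵗ.
1/P = 0.4642/197.2 + 0.1176/102.3 + 0.4182/82.3 = 0.0085849 ⇒ P = 116.4833 kPa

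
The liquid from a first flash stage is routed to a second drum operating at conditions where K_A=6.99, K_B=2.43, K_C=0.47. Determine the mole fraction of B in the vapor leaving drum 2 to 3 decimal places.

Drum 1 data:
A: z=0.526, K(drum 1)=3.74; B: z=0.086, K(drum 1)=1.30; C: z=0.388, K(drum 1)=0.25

Drum 1:
Newton iteration, ψ₁⁰ = 0.5:
  ψ₁ = 0.500: g = 0.1650, g' = -1.268 → ψ₁ = 0.630
  ψ₁ = 0.630: g = -0.0015, g' = -1.321 → ψ₁ = 0.629
Converged at ψ₁ = 0.629.
Drum-1 compositions:
  A: x = 0.193, y = 0.722
  B: x = 0.072, y = 0.094
  C: x = 0.735, y = 0.184
Drum-2 feed = drum-1 liquid: z₂ = (0.1931, 0.0723, 0.7345).
Drum 2:
Material balance + equilibrium reduce to Σ zᵢ(Kᵢ−1)/(1+ψ₂(Kᵢ−1)) = 0.
Check two-phase: ΣzᵢKᵢ = 1.871 > 1 and Σzᵢ/Kᵢ = 1.620 > 1, so g(0) = 0.871 > 0 and g(1) = -0.620 < 0.
Iterate (Newton) starting at ψ₂ = 0.42:
  ψ₂ = 0.420: g = -0.1071, g' = -0.960 → ψ₂ = 0.308
  ψ₂ = 0.308: g = 0.0127, g' = -1.221 → ψ₂ = 0.319
Converged at ψ₂ = 0.319.
  A: x = 0.066, y = 0.464
  B: x = 0.050, y = 0.121
  C: x = 0.884, y = 0.415

y_B (drum 2) = 0.121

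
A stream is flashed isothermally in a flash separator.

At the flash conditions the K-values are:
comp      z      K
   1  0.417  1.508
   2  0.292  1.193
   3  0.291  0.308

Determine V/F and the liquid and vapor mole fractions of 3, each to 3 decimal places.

V/F = 0.244, x_3 = 0.350, y_3 = 0.108

Iterate (Newton) starting at V/F = 0.5:
  V/F = 0.500: g = -0.0876, g' = -0.403 → V/F = 0.283
  V/F = 0.283: g = -0.0117, g' = -0.307 → V/F = 0.245
  V/F = 0.245: g = -0.0002, g' = -0.297 → V/F = 0.244
Converged at V/F = 0.244.
Compositions from xᵢ = zᵢ/(1+V/F(Kᵢ−1)), yᵢ = Kᵢxᵢ:
  1: x = 0.371, y = 0.559
  2: x = 0.279, y = 0.333
  3: x = 0.350, y = 0.108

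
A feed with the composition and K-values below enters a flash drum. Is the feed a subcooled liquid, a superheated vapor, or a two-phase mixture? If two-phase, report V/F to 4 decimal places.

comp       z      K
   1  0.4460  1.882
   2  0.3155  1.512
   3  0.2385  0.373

two-phase, V/F = 0.8787

ΣzᵢKᵢ = 1.4054; Σzᵢ/Kᵢ = 1.0851.
Both exceed 1, so a two-phase solution exists.
Material balance + equilibrium reduce to Σ zᵢ(Kᵢ−1)/(1+ψ(Kᵢ−1)) = 0.
Iterate (Newton) starting at ψ = 0.32:
  ψ = 0.3200: g = 0.25851, g' = -0.4188 → ψ = 0.9372
  ψ = 0.9372: g = -0.03813, g' = -0.6932 → ψ = 0.8822
  ψ = 0.8822: g = -0.00215, g' = -0.6185 → ψ = 0.8787
Converged at ψ = 0.8787.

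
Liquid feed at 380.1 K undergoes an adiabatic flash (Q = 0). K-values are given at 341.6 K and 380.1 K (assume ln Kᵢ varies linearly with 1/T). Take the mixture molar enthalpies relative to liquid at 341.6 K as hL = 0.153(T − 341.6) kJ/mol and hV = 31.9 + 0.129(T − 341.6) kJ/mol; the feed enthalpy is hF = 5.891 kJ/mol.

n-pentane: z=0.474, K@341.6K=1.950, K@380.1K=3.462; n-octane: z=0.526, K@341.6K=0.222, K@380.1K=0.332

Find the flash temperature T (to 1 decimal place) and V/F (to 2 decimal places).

Adiabatic flash: solve Rachford–Rice at each trial T, then check hF = ψ·hV(T) + (1−ψ)·hL(T).
  T = 341.6 K: K = (1.950, 0.222), RR gives ψ = 0.056, H_out = 1.773 kJ/mol
  T = 380.1 K: K = (3.462, 0.332), RR gives ψ = 0.496, H_out = 21.253 kJ/mol
  T = 360.9 K: K = (2.640, 0.275), RR gives ψ = 0.333, H_out = 13.413 kJ/mol
  T = 351.2 K: K = (2.277, 0.247), RR gives ψ = 0.218, H_out = 8.369 kJ/mol
  T = 346.4 K: K = (2.109, 0.235), RR gives ψ = 0.145, H_out = 5.346 kJ/mol
  T = 348.8 K: K = (2.192, 0.241), RR gives ψ = 0.183, H_out = 6.914 kJ/mol
Linear interpolation between T = 346.4 (H_out = 5.346) and T = 348.8 (H_out = 6.914) on hF = 5.891 gives T ≈ 347.2 K, at which ψ = 0.16.

T = 347.2 K, V/F = 0.16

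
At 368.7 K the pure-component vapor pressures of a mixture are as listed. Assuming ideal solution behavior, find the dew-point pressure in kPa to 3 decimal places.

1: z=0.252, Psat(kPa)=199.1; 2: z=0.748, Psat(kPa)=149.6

Pdew = 159.599 kPa

At the dew point ψ → 1, so Σzᵢ/Kᵢ = 1 with Kᵢ = Pᵢˢᵃᵗ/P ⇒ 1/P = Σzᵢ/Pᵢˢᵃᵗ.
1/P = 0.252/199.1 + 0.748/149.6 = 0.006266 ⇒ P = 159.599 kPa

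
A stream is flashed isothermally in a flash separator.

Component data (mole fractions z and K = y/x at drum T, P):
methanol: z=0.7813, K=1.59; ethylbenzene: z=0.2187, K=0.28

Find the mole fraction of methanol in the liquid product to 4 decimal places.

Iterate (Newton) starting at V/F = 0.42:
  V/F = 0.4200: g = 0.14370, g' = -0.4076 → V/F = 0.7725
  V/F = 0.7725: g = -0.03817, g' = -0.7040 → V/F = 0.7183
  V/F = 0.7183: g = -0.00237, g' = -0.6205 → V/F = 0.7145
Converged at V/F = 0.7145.
Compositions from xᵢ = zᵢ/(1+V/F(Kᵢ−1)), yᵢ = Kᵢxᵢ:
  methanol: x = 0.5496, y = 0.8739
  ethylbenzene: x = 0.4504, y = 0.1261

x_methanol = 0.5496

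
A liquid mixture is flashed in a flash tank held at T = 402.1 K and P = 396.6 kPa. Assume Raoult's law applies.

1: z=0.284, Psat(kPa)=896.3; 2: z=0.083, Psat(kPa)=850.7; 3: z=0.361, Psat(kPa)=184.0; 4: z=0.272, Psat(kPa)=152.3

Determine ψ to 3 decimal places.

ψ = 0.130

Raoult's law: Kᵢ = Pᵢˢᵃᵗ/P = Pᵢˢᵃᵗ/396.6.
  K_1 = 896.3/396.6 = 2.25996, K_2 = 850.7/396.6 = 2.14498, K_3 = 184.0/396.6 = 0.46394, K_4 = 152.3/396.6 = 0.38401
Let ψ = V/F and solve Σ zᵢ(Kᵢ−1)/(1+ψ(Kᵢ−1)) = 0.
g(0) = ΣzᵢKᵢ − 1 = 0.092 and g(1) = 1 − Σzᵢ/Kᵢ = -0.651, so a root lies in (0, 1).
Newton–Raphson from ψ = 0.5:
  ψ = 0.500: g = -0.2265, g' = -0.623 → ψ = 0.136
  ψ = 0.136: g = -0.0041, g' = -0.654 → ψ = 0.130
Converged at ψ = 0.130.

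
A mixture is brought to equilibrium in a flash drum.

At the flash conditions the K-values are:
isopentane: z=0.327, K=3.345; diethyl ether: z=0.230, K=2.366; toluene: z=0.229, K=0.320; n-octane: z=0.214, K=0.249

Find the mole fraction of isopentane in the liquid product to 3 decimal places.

x_isopentane = 0.144

Let ψ = V/F and solve Σ zᵢ(Kᵢ−1)/(1+ψ(Kᵢ−1)) = 0.
g(0) = ΣzᵢKᵢ − 1 = 0.765 and g(1) = 1 − Σzᵢ/Kᵢ = -0.770, so a root lies in (0, 1).
Newton iteration, ψ⁰ = 0.5:
  ψ = 0.500: g = 0.0464, g' = -1.085 → ψ = 0.543
  ψ = 0.543: g = -0.0003, g' = -1.100 → ψ = 0.542
Converged at ψ = 0.542.
Compositions from xᵢ = zᵢ/(1+ψ(Kᵢ−1)), yᵢ = Kᵢxᵢ:
  isopentane: x = 0.144, y = 0.481
  diethyl ether: x = 0.132, y = 0.313
  toluene: x = 0.363, y = 0.116
  n-octane: x = 0.361, y = 0.090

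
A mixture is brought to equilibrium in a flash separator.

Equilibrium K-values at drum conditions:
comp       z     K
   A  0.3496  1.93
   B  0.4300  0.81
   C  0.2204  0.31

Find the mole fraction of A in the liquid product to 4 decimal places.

Rachford–Rice: g(V/F) = Σ zᵢ(Kᵢ−1)/(1+V/F(Kᵢ−1)) = 0.
g(0) = ΣzᵢKᵢ − 1 = 0.0914 and g(1) = 1 − Σzᵢ/Kᵢ = -0.4230, so a root lies in (0, 1).
Iterate (Newton) starting at V/F = 0.59:
  V/F = 0.5900: g = -0.13857, g' = -0.4443 → V/F = 0.2781
  V/F = 0.2781: g = -0.01612, g' = -0.3689 → V/F = 0.2344
Converged at V/F = 0.2344.
Compositions from xᵢ = zᵢ/(1+V/F(Kᵢ−1)), yᵢ = Kᵢxᵢ:
  A: x = 0.2870, y = 0.5540
  B: x = 0.4500, y = 0.3645
  C: x = 0.2629, y = 0.0815

x_A = 0.2870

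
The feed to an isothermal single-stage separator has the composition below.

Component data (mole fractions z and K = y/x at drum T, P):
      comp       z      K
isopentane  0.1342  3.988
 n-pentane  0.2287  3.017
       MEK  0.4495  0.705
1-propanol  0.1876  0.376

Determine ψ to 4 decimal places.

Rachford–Rice: g(ψ) = Σ zᵢ(Kᵢ−1)/(1+ψ(Kᵢ−1)) = 0.
g(0) = ΣzᵢKᵢ − 1 = 0.6126 and g(1) = 1 − Σzᵢ/Kᵢ = -0.2460, so a root lies in (0, 1).
Iterate (Newton) starting at ψ = 0.5:
  ψ = 0.5000: g = 0.06476, g' = -0.6314 → ψ = 0.6026
  ψ = 0.6026: g = 0.00254, g' = -0.5878 → ψ = 0.6069
Converged at ψ = 0.6069.

ψ = 0.6069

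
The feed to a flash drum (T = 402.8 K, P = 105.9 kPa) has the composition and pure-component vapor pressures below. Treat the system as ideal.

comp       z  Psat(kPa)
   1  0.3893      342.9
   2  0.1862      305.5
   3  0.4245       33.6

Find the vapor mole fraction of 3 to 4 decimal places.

Raoult's law: Kᵢ = Pᵢˢᵃᵗ/P = Pᵢˢᵃᵗ/105.9.
  K_1 = 342.9/105.9 = 3.237960, K_2 = 305.5/105.9 = 2.884797, K_3 = 33.6/105.9 = 0.317280
Material balance + equilibrium reduce to Σ zᵢ(Kᵢ−1)/(1+V/F(Kᵢ−1)) = 0.
Check two-phase: ΣzᵢKᵢ = 1.9324 > 1 and Σzᵢ/Kᵢ = 1.5227 > 1, so g(0) = 0.9324 > 0 and g(1) = -0.5227 < 0.
Newton iteration, V/F⁰ = 0.35:
  V/F = 0.3500: g = 0.31920, g' = -1.1949 → V/F = 0.6171
  V/F = 0.6171: g = 0.02729, g' = -1.0761 → V/F = 0.6425
  V/F = 0.6425: g = -0.00018, g' = -1.0913 → V/F = 0.6423
Converged at V/F = 0.6423.
Compositions from xᵢ = zᵢ/(1+V/F(Kᵢ−1)), yᵢ = Kᵢxᵢ:
  1: x = 0.1597, y = 0.5171
  2: x = 0.0842, y = 0.2430
  3: x = 0.7561, y = 0.2399

y_3 = 0.2399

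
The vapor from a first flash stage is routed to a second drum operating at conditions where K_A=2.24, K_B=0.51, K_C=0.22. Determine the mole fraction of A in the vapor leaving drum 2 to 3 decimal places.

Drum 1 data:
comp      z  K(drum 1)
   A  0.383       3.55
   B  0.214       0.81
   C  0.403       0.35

Drum 1:
Material balance + equilibrium reduce to Σ zᵢ(Kᵢ−1)/(1+ψ₁(Kᵢ−1)) = 0.
Check two-phase: ΣzᵢKᵢ = 1.674 > 1 and Σzᵢ/Kᵢ = 1.524 > 1, so g(0) = 0.674 > 0 and g(1) = -0.524 < 0.
Newton–Raphson from ψ₁ = 0.5:
  ψ₁ = 0.500: g = -0.0037, g' = -0.864 → ψ₁ = 0.496
Converged at ψ₁ = 0.496.
Drum-1 compositions:
  A: x = 0.169, y = 0.601
  B: x = 0.236, y = 0.191
  C: x = 0.595, y = 0.208
Drum-2 feed = drum-1 vapor: z₂ = (0.6005, 0.1914, 0.2081).
Drum 2:
Rachford–Rice: g(ψ₂) = Σ zᵢ(Kᵢ−1)/(1+ψ₂(Kᵢ−1)) = 0.
g(0) = ΣzᵢKᵢ − 1 = 0.489 and g(1) = 1 − Σzᵢ/Kᵢ = -0.589, so a root lies in (0, 1).
Iterate (Newton) starting at ψ₂ = 0.5:
  ψ₂ = 0.500: g = 0.0694, g' = -0.773 → ψ₂ = 0.590
  ψ₂ = 0.590: g = -0.0024, g' = -0.833 → ψ₂ = 0.587
Converged at ψ₂ = 0.587.
  A: x = 0.348, y = 0.779
  B: x = 0.269, y = 0.137
  C: x = 0.384, y = 0.084

y_A (drum 2) = 0.779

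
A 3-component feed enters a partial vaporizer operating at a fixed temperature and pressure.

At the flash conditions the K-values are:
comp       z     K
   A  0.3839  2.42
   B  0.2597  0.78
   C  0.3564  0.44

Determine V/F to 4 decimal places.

V/F = 0.4547

Material balance + equilibrium reduce to Σ zᵢ(Kᵢ−1)/(1+V/F(Kᵢ−1)) = 0.
Feasibility: ΣzᵢKᵢ = 1.2884, Σzᵢ/Kᵢ = 1.3016 — both > 1, two phases present.
Newton iteration, V/F⁰ = 0.7:
  V/F = 0.7000: g = -0.12241, g' = -0.5146 → V/F = 0.4621
  V/F = 0.4621: g = -0.00372, g' = -0.5012 → V/F = 0.4547
Converged at V/F = 0.4547.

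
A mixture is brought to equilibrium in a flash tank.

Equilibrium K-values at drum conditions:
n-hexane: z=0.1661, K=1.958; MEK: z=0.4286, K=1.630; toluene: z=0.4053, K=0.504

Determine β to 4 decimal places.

Rachford–Rice: g(β) = Σ zᵢ(Kᵢ−1)/(1+β(Kᵢ−1)) = 0.
Check two-phase: ΣzᵢKᵢ = 1.2281 > 1 and Σzᵢ/Kᵢ = 1.1519 > 1, so g(0) = 0.2281 > 0 and g(1) = -0.1519 < 0.
Newton iteration, β⁰ = 0.66:
  β = 0.6600: g = -0.01066, g' = -0.3625 → β = 0.6306
  β = 0.6306: g = -0.00007, g' = -0.3575 → β = 0.6304
Converged at β = 0.6304.

β = 0.6304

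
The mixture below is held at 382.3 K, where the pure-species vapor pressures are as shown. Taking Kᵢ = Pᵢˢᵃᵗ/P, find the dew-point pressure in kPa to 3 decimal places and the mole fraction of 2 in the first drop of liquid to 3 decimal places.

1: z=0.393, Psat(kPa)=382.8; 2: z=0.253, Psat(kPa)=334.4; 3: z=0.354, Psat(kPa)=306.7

At the dew point ψ → 1, so Σzᵢ/Kᵢ = 1 with Kᵢ = Pᵢˢᵃᵗ/P ⇒ 1/P = Σzᵢ/Pᵢˢᵃᵗ.
1/P = 0.393/382.8 + 0.253/334.4 + 0.354/306.7 = 0.002937 ⇒ P = 340.432 kPa
xᵢ = zᵢP/Pᵢˢᵃᵗ ⇒ x_2 = 0.253·340.432/334.4 = 0.258

Pdew = 340.432 kPa, x_2 = 0.258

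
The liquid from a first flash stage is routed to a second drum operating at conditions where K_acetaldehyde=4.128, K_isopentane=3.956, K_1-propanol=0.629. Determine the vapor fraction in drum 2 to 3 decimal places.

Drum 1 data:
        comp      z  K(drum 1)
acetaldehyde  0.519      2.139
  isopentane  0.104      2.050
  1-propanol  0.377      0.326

V/F (drum 2) = 0.809

Drum 1:
Material balance + equilibrium reduce to Σ zᵢ(Kᵢ−1)/(1+ψ₁(Kᵢ−1)) = 0.
Check two-phase: ΣzᵢKᵢ = 1.446 > 1 and Σzᵢ/Kᵢ = 1.450 > 1, so g(0) = 0.446 > 0 and g(1) = -0.450 < 0.
Newton–Raphson from ψ₁ = 0.4:
  ψ₁ = 0.400: g = 0.1351, g' = -0.696 → ψ₁ = 0.594
  ψ₁ = 0.594: g = -0.0041, g' = -0.759 → ψ₁ = 0.589
Converged at ψ₁ = 0.589.
Drum-1 compositions:
  acetaldehyde: x = 0.311, y = 0.664
  isopentane: x = 0.064, y = 0.132
  1-propanol: x = 0.625, y = 0.204
Drum-2 feed = drum-1 liquid: z₂ = (0.3106, 0.0643, 0.6251).
Drum 2:
Let ψ₂ = V/F and solve Σ zᵢ(Kᵢ−1)/(1+ψ₂(Kᵢ−1)) = 0.
g(0) = ΣzᵢKᵢ − 1 = 0.930 and g(1) = 1 − Σzᵢ/Kᵢ = -0.085, so a root lies in (0, 1).
Iterate (Newton) starting at ψ₂ = 0.56:
  ψ₂ = 0.560: g = 0.1320, g' = -0.618 → ψ₂ = 0.773
  ψ₂ = 0.773: g = 0.0167, g' = -0.481 → ψ₂ = 0.808
  ψ₂ = 0.808: g = 0.0002, g' = -0.469 → ψ₂ = 0.809
Converged at ψ₂ = 0.809.
  acetaldehyde: x = 0.088, y = 0.363
  isopentane: x = 0.019, y = 0.075
  1-propanol: x = 0.893, y = 0.562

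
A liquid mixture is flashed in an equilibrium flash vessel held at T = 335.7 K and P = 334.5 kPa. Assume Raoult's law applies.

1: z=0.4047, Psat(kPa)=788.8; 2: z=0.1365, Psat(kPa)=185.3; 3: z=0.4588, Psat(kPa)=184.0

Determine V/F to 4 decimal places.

V/F = 0.4629

Raoult's law: Kᵢ = Pᵢˢᵃᵗ/P = Pᵢˢᵃᵗ/334.5.
  K_1 = 788.8/334.5 = 2.358146, K_2 = 185.3/334.5 = 0.553961, K_3 = 184.0/334.5 = 0.550075
Rachford–Rice: g(V/F) = Σ zᵢ(Kᵢ−1)/(1+V/F(Kᵢ−1)) = 0.
Check two-phase: ΣzᵢKᵢ = 1.2823 > 1 and Σzᵢ/Kᵢ = 1.2521 > 1, so g(0) = 0.2823 > 0 and g(1) = -0.2521 < 0.
Newton iteration, V/F⁰ = 0.44:
  V/F = 0.4400: g = 0.01092, g' = -0.4789 → V/F = 0.4628
  V/F = 0.4628: g = 0.00007, g' = -0.4727 → V/F = 0.4629
Converged at V/F = 0.4629.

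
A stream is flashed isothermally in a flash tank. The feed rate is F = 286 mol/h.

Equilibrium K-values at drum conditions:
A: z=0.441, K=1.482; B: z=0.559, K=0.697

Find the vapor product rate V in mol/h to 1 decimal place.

V = 84.6 mol/h

Material balance + equilibrium reduce to Σ zᵢ(Kᵢ−1)/(1+ψ(Kᵢ−1)) = 0.
Check two-phase: ΣzᵢKᵢ = 1.043 > 1 and Σzᵢ/Kᵢ = 1.100 > 1, so g(0) = 0.043 > 0 and g(1) = -0.100 < 0.
Newton–Raphson from ψ = 0.52:
  ψ = 0.520: g = -0.0311, g' = -0.138 → ψ = 0.294
  ψ = 0.294: g = 0.0002, g' = -0.140 → ψ = 0.296
Converged at ψ = 0.296.
Then V = ψ·F = 0.2957·286 = 84.6 mol/h and L = F − V = 201.4 mol/h.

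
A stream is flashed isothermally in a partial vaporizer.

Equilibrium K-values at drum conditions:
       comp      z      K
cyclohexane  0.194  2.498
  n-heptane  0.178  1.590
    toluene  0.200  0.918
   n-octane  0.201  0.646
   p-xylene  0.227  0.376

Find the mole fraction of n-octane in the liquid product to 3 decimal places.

Material balance + equilibrium reduce to Σ zᵢ(Kᵢ−1)/(1+ψ(Kᵢ−1)) = 0.
Feasibility: ΣzᵢKᵢ = 1.166, Σzᵢ/Kᵢ = 1.322 — both > 1, two phases present.
Newton iteration, ψ⁰ = 0.45:
  ψ = 0.450: g = -0.0420, g' = -0.402 → ψ = 0.345
  ψ = 0.345: g = 0.0002, g' = -0.410 → ψ = 0.346
Converged at ψ = 0.346.
Compositions from xᵢ = zᵢ/(1+ψ(Kᵢ−1)), yᵢ = Kᵢxᵢ:
  cyclohexane: x = 0.128, y = 0.319
  n-heptane: x = 0.148, y = 0.235
  toluene: x = 0.206, y = 0.189
  n-octane: x = 0.229, y = 0.148
  p-xylene: x = 0.290, y = 0.109

x_n-octane = 0.229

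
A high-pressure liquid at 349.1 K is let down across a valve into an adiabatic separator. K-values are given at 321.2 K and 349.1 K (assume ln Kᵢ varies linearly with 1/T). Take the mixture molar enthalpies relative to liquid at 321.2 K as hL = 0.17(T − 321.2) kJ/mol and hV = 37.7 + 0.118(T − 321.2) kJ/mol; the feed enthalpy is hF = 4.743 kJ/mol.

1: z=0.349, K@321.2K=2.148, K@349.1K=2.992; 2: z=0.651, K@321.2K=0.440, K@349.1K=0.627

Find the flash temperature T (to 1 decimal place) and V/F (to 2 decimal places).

Adiabatic flash: solve Rachford–Rice at each trial T, then check hF = ψ·hV(T) + (1−ψ)·hL(T).
  T = 321.2 K: K = (2.148, 0.440), RR gives ψ = 0.056, H_out = 2.117 kJ/mol
  T = 349.1 K: K = (2.992, 0.627), RR gives ψ = 0.609, H_out = 26.813 kJ/mol
  T = 335.1 K: K = (2.551, 0.529), RR gives ψ = 0.321, H_out = 14.231 kJ/mol
  T = 328.1 K: K = (2.344, 0.483), RR gives ψ = 0.191, H_out = 8.288 kJ/mol
  T = 324.6 K: K = (2.243, 0.461), RR gives ψ = 0.124, H_out = 5.223 kJ/mol
  T = 322.9 K: K = (2.195, 0.450), RR gives ψ = 0.090, H_out = 3.689 kJ/mol
Linear interpolation between T = 322.9 (H_out = 3.689) and T = 324.6 (H_out = 5.223) on hF = 4.743 gives T ≈ 324.1 K, at which ψ = 0.11.

T = 324.1 K, V/F = 0.11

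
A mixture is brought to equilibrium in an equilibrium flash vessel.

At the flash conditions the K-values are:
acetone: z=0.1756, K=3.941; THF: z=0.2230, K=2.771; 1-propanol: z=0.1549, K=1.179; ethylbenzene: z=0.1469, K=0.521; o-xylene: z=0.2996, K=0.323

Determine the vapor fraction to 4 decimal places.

ψ = 0.5548

Rachford–Rice: g(ψ) = Σ zᵢ(Kᵢ−1)/(1+ψ(Kᵢ−1)) = 0.
g(0) = ΣzᵢKᵢ − 1 = 0.6659 and g(1) = 1 − Σzᵢ/Kᵢ = -0.4659, so a root lies in (0, 1).
Iterate (Newton) starting at ψ = 0.59:
  ψ = 0.5900: g = -0.02879, g' = -0.8205 → ψ = 0.5549
  ψ = 0.5549: g = -0.00010, g' = -0.8161 → ψ = 0.5548
Converged at ψ = 0.5548.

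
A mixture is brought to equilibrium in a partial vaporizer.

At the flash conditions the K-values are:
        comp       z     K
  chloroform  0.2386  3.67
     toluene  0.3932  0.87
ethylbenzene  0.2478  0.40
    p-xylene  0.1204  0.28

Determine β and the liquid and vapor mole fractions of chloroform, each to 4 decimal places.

Let β = V/F and solve Σ zᵢ(Kᵢ−1)/(1+β(Kᵢ−1)) = 0.
Check two-phase: ΣzᵢKᵢ = 1.3506 > 1 and Σzᵢ/Kᵢ = 1.5665 > 1, so g(0) = 0.3506 > 0 and g(1) = -0.5665 < 0.
Newton–Raphson from β = 0.5:
  β = 0.5000: g = -0.12969, g' = -0.6540 → β = 0.3017
  β = 0.3017: g = 0.00734, g' = -0.7638 → β = 0.3113
  β = 0.3113: g = 0.00005, g' = -0.7530 → β = 0.3114
Converged at β = 0.3114.
Compositions from xᵢ = zᵢ/(1+β(Kᵢ−1)), yᵢ = Kᵢxᵢ:
  chloroform: x = 0.1303, y = 0.4781
  toluene: x = 0.4098, y = 0.3565
  ethylbenzene: x = 0.3047, y = 0.1219
  p-xylene: x = 0.1552, y = 0.0435

β = 0.3114, x_chloroform = 0.1303, y_chloroform = 0.4781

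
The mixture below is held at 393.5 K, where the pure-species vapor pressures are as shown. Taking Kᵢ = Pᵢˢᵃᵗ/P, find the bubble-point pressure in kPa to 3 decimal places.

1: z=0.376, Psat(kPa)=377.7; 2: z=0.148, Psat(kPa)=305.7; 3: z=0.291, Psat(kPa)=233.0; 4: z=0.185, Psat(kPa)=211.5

At the bubble point ψ → 0, so ΣzᵢKᵢ = 1 with Kᵢ = Pᵢˢᵃᵗ/P ⇒ P = ΣzᵢPᵢˢᵃᵗ.
P = 0.376·377.7 + 0.148·305.7 + 0.291·233.0 + 0.185·211.5 = 294.189 kPa

Pbub = 294.189 kPa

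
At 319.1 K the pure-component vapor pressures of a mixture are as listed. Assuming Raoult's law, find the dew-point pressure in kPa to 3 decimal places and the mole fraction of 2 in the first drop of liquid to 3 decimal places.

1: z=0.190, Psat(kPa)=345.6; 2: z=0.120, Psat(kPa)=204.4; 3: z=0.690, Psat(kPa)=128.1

Pdew = 153.297 kPa, x_2 = 0.090

At the dew point ψ → 1, so Σzᵢ/Kᵢ = 1 with Kᵢ = Pᵢˢᵃᵗ/P ⇒ 1/P = Σzᵢ/Pᵢˢᵃᵗ.
1/P = 0.190/345.6 + 0.120/204.4 + 0.690/128.1 = 0.006523 ⇒ P = 153.297 kPa
xᵢ = zᵢP/Pᵢˢᵃᵗ ⇒ x_2 = 0.120·153.297/204.4 = 0.090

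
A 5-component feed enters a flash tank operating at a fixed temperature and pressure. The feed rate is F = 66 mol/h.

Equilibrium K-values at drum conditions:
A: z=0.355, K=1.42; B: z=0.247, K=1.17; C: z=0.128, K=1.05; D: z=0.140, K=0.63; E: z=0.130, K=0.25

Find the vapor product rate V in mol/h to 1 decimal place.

Material balance + equilibrium reduce to Σ zᵢ(Kᵢ−1)/(1+β(Kᵢ−1)) = 0.
g(0) = ΣzᵢKᵢ − 1 = 0.048 and g(1) = 1 − Σzᵢ/Kᵢ = -0.325, so a root lies in (0, 1).
Iterate (Newton) starting at β = 0.5:
  β = 0.500: g = -0.0514, g' = -0.265 → β = 0.306
  β = 0.306: g = -0.0067, g' = -0.204 → β = 0.273
Converged at β = 0.273.
Then V = β·F = 0.2729·66 = 18.0 mol/h and L = F − V = 48.0 mol/h.

V = 18.0 mol/h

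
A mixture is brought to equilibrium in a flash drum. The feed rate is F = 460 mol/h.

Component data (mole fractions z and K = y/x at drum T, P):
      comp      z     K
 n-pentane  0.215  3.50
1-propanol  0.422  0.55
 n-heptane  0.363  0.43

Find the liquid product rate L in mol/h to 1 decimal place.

L = 409.0 mol/h

Newton iteration, ψ⁰ = 0.53:
  ψ = 0.530: g = -0.3147, g' = -0.638 → ψ = 0.037
  ψ = 0.037: g = 0.0877, g' = -1.338 → ψ = 0.102
  ψ = 0.102: g = 0.0091, g' = -1.079 → ψ = 0.111
Converged at ψ = 0.111.
Then V = ψ·F = 0.1110·460 = 51.0 mol/h and L = F − V = 409.0 mol/h.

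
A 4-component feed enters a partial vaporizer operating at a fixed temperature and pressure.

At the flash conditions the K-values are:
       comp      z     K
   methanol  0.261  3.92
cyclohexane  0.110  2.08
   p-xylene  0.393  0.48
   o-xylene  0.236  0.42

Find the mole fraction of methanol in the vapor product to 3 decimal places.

Material balance + equilibrium reduce to Σ zᵢ(Kᵢ−1)/(1+ψ(Kᵢ−1)) = 0.
Feasibility: ΣzᵢKᵢ = 1.540, Σzᵢ/Kᵢ = 1.500 — both > 1, two phases present.
Iterate (Newton) starting at ψ = 0.43:
  ψ = 0.430: g = -0.0266, g' = -0.814 → ψ = 0.397
  ψ = 0.397: g = 0.0004, g' = -0.843 → ψ = 0.398
Converged at ψ = 0.398.
Compositions from xᵢ = zᵢ/(1+ψ(Kᵢ−1)), yᵢ = Kᵢxᵢ:
  methanol: x = 0.121, y = 0.473
  cyclohexane: x = 0.077, y = 0.160
  p-xylene: x = 0.496, y = 0.238
  o-xylene: x = 0.307, y = 0.129

y_methanol = 0.473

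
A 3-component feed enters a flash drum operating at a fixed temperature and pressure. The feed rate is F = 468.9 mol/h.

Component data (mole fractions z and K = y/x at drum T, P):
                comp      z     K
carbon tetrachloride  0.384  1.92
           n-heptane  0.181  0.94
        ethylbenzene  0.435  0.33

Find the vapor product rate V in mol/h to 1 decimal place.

Rachford–Rice: g(V/F) = Σ zᵢ(Kᵢ−1)/(1+V/F(Kᵢ−1)) = 0.
Feasibility: ΣzᵢKᵢ = 1.051, Σzᵢ/Kᵢ = 1.711 — both > 1, two phases present.
Newton–Raphson from V/F = 0.62:
  V/F = 0.620: g = -0.2849, g' = -0.704 → V/F = 0.215
  V/F = 0.215: g = -0.0567, g' = -0.494 → V/F = 0.100
Converged at V/F = 0.100.
Then V = V/F·F = 0.1004·468.9 = 47.1 mol/h and L = F − V = 421.8 mol/h.

V = 47.1 mol/h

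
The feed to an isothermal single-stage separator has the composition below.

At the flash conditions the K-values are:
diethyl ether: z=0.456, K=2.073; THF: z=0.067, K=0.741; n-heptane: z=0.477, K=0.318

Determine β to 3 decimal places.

Material balance + equilibrium reduce to Σ zᵢ(Kᵢ−1)/(1+β(Kᵢ−1)) = 0.
Check two-phase: ΣzᵢKᵢ = 1.147 > 1 and Σzᵢ/Kᵢ = 1.810 > 1, so g(0) = 0.147 > 0 and g(1) = -0.810 < 0.
Iterate (Newton) starting at β = 0.5:
  β = 0.500: g = -0.1951, g' = -0.739 → β = 0.236
  β = 0.236: g = -0.0158, g' = -0.655 → β = 0.212
Converged at β = 0.212.

β = 0.212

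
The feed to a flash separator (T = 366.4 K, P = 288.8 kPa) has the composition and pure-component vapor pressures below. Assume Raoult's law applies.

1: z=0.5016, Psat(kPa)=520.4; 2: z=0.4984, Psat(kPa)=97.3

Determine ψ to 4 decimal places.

Raoult's law: Kᵢ = Pᵢˢᵃᵗ/P = Pᵢˢᵃᵗ/288.8.
  K_1 = 520.4/288.8 = 1.801939, K_2 = 97.3/288.8 = 0.336911
Rachford–Rice: g(ψ) = Σ zᵢ(Kᵢ−1)/(1+ψ(Kᵢ−1)) = 0.
Feasibility: ΣzᵢKᵢ = 1.0718, Σzᵢ/Kᵢ = 1.7577 — both > 1, two phases present.
Binary case is linear: z₁(K₁−1)(1+ψ(K₂−1)) + z₂(K₂−1)(1+ψ(K₁−1)) = 0
⇒ ψ = [z₁(K₁−1)+z₂(K₂−1)] / [−(K₁−1)(K₂−1)] = 0.07177/0.53176 = 0.1350

ψ = 0.1350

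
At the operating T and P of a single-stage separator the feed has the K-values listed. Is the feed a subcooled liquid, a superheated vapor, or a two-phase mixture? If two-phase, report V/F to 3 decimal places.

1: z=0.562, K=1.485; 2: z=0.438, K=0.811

superheated vapor

ΣzᵢKᵢ = 1.190; Σzᵢ/Kᵢ = 0.919.
Since Σzᵢ/Kᵢ < 1 the mixture is above its dew point — single vapor phase.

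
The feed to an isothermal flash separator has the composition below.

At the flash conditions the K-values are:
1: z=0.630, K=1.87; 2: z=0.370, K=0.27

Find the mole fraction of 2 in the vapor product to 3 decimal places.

y_2 = 0.147

Rachford–Rice: g(V/F) = Σ zᵢ(Kᵢ−1)/(1+V/F(Kᵢ−1)) = 0.
Feasibility: ΣzᵢKᵢ = 1.278, Σzᵢ/Kᵢ = 1.707 — both > 1, two phases present.
Binary case is linear: z₁(K₁−1)(1+V/F(K₂−1)) + z₂(K₂−1)(1+V/F(K₁−1)) = 0
⇒ V/F = [z₁(K₁−1)+z₂(K₂−1)] / [−(K₁−1)(K₂−1)] = 0.2780/0.6351 = 0.438
Compositions from xᵢ = zᵢ/(1+V/F(Kᵢ−1)), yᵢ = Kᵢxᵢ:
  1: x = 0.456, y = 0.853
  2: x = 0.544, y = 0.147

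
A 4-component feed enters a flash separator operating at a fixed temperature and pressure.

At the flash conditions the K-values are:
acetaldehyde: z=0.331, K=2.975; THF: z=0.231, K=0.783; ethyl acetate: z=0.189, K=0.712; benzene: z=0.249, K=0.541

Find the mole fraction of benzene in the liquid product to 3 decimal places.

x_benzene = 0.354

Rachford–Rice: g(ψ) = Σ zᵢ(Kᵢ−1)/(1+ψ(Kᵢ−1)) = 0.
Feasibility: ΣzᵢKᵢ = 1.435, Σzᵢ/Kᵢ = 1.132 — both > 1, two phases present.
Iterate (Newton) starting at ψ = 0.4:
  ψ = 0.400: g = 0.1088, g' = -0.515 → ψ = 0.611
  ψ = 0.611: g = 0.0134, g' = -0.404 → ψ = 0.645
Converged at ψ = 0.645.
Compositions from xᵢ = zᵢ/(1+ψ(Kᵢ−1)), yᵢ = Kᵢxᵢ:
  acetaldehyde: x = 0.146, y = 0.433
  THF: x = 0.269, y = 0.210
  ethyl acetate: x = 0.232, y = 0.165
  benzene: x = 0.354, y = 0.191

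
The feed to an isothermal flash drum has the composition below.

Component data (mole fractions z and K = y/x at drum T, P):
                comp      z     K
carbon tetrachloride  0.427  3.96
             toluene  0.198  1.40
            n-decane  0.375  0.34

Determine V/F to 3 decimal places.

V/F = 0.713

Material balance + equilibrium reduce to Σ zᵢ(Kᵢ−1)/(1+V/F(Kᵢ−1)) = 0.
Check two-phase: ΣzᵢKᵢ = 2.096 > 1 and Σzᵢ/Kᵢ = 1.352 > 1, so g(0) = 1.096 > 0 and g(1) = -0.352 < 0.
Newton–Raphson from V/F = 0.5:
  V/F = 0.500: g = 0.2062, g' = -0.994 → V/F = 0.707
  V/F = 0.707: g = 0.0060, g' = -0.985 → V/F = 0.713
Converged at V/F = 0.713.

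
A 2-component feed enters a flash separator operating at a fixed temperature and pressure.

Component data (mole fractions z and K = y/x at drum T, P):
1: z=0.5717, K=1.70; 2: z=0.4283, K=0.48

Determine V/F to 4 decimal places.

V/F = 0.4876

Rachford–Rice: g(V/F) = Σ zᵢ(Kᵢ−1)/(1+V/F(Kᵢ−1)) = 0.
Feasibility: ΣzᵢKᵢ = 1.1775, Σzᵢ/Kᵢ = 1.2286 — both > 1, two phases present.
Binary case is linear: z₁(K₁−1)(1+V/F(K₂−1)) + z₂(K₂−1)(1+V/F(K₁−1)) = 0
⇒ V/F = [z₁(K₁−1)+z₂(K₂−1)] / [−(K₁−1)(K₂−1)] = 0.17747/0.36400 = 0.4876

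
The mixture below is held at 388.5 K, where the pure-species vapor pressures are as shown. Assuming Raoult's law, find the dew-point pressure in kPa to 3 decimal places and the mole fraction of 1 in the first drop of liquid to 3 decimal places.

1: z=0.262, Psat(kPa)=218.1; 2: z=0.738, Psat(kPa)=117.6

Pdew = 133.747 kPa, x_1 = 0.161

At the dew point ψ → 1, so Σzᵢ/Kᵢ = 1 with Kᵢ = Pᵢˢᵃᵗ/P ⇒ 1/P = Σzᵢ/Pᵢˢᵃᵗ.
1/P = 0.262/218.1 + 0.738/117.6 = 0.007477 ⇒ P = 133.747 kPa
xᵢ = zᵢP/Pᵢˢᵃᵗ ⇒ x_1 = 0.262·133.747/218.1 = 0.161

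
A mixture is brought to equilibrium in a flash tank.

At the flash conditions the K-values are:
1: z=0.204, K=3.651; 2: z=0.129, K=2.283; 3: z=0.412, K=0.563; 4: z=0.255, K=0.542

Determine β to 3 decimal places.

β = 0.417

Material balance + equilibrium reduce to Σ zᵢ(Kᵢ−1)/(1+β(Kᵢ−1)) = 0.
g(0) = ΣzᵢKᵢ − 1 = 0.409 and g(1) = 1 − Σzᵢ/Kᵢ = -0.315, so a root lies in (0, 1).
Newton–Raphson from β = 0.38:
  β = 0.380: g = 0.0234, g' = -0.643 → β = 0.416
  β = 0.416: g = 0.0006, g' = -0.613 → β = 0.417
Converged at β = 0.417.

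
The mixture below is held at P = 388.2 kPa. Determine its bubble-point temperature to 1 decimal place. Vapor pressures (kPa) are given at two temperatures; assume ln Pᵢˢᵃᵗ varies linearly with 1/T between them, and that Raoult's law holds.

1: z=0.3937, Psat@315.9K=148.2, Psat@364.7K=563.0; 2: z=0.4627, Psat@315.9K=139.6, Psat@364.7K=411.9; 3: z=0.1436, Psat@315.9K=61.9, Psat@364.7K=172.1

Bubble-point temperature: ΣzᵢPᵢˢᵃᵗ(T) = P. Interpolate ln Pᵢˢᵃᵗ = aᵢ + bᵢ/T.
  T = 315.9 K: ΣzᵢPᵢˢᵃᵗ = 131.83 kPa
  T = 364.7 K: ΣzᵢPᵢˢᵃᵗ = 436.95 kPa
  T = 340.3 K: ΣzᵢPᵢˢᵃᵗ = 250.01 kPa
  T = 352.5 K: ΣzᵢPᵢˢᵃᵗ = 333.58 kPa
  T = 358.6 K: ΣzᵢPᵢˢᵃᵗ = 382.62 kPa
  T = 361.6 K: ΣzᵢPᵢˢᵃᵗ = 408.66 kPa
  T = 360.1 K: ΣzᵢPᵢˢᵃᵗ = 395.48 kPa
Interpolating between 358.6 K and 360.1 K gives T ≈ 359.3 K.

T = 359.3 K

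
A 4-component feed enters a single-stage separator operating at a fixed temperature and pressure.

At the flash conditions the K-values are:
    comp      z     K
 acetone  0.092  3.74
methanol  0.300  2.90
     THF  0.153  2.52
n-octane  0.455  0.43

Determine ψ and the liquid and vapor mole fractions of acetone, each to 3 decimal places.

ψ = 0.716, x_acetone = 0.031, y_acetone = 0.116

Newton iteration, ψ⁰ = 0.5:
  ψ = 0.500: g = 0.1681, g' = -0.811 → ψ = 0.707
  ψ = 0.707: g = 0.0066, g' = -0.774 → ψ = 0.716
Converged at ψ = 0.716.
Compositions from xᵢ = zᵢ/(1+ψ(Kᵢ−1)), yᵢ = Kᵢxᵢ:
  acetone: x = 0.031, y = 0.116
  methanol: x = 0.127, y = 0.369
  THF: x = 0.073, y = 0.185
  n-octane: x = 0.769, y = 0.330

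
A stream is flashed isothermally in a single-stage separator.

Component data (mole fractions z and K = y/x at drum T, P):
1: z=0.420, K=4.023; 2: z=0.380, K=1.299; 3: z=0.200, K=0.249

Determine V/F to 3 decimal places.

Rachford–Rice: g(V/F) = Σ zᵢ(Kᵢ−1)/(1+V/F(Kᵢ−1)) = 0.
g(0) = ΣzᵢKᵢ − 1 = 1.233 and g(1) = 1 − Σzᵢ/Kᵢ = -0.200, so a root lies in (0, 1).
Newton iteration, V/F⁰ = 0.5:
  V/F = 0.500: g = 0.3639, g' = -0.923 → V/F = 0.894
  V/F = 0.894: g = -0.0246, g' = -1.346 → V/F = 0.876
  V/F = 0.876: g = -0.0007, g' = -1.273 → V/F = 0.875
Converged at V/F = 0.875.

V/F = 0.875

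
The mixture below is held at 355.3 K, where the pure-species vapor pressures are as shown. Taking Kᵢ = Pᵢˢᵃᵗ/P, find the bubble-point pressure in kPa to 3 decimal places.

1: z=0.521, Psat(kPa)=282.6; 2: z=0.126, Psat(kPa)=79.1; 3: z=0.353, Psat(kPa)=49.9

Pbub = 174.816 kPa

At the bubble point ψ → 0, so ΣzᵢKᵢ = 1 with Kᵢ = Pᵢˢᵃᵗ/P ⇒ P = ΣzᵢPᵢˢᵃᵗ.
P = 0.521·282.6 + 0.126·79.1 + 0.353·49.9 = 174.816 kPa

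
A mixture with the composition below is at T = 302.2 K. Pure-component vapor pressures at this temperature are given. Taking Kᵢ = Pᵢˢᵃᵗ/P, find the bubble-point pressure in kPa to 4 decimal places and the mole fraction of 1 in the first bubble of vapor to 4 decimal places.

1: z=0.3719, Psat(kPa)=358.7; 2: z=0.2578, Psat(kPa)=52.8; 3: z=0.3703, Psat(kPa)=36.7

Pbub = 160.6024 kPa, y_1 = 0.8306

At the bubble point ψ → 0, so ΣzᵢKᵢ = 1 with Kᵢ = Pᵢˢᵃᵗ/P ⇒ P = ΣzᵢPᵢˢᵃᵗ.
P = 0.3719·358.7 + 0.2578·52.8 + 0.3703·36.7 = 160.6024 kPa
yᵢ = zᵢPᵢˢᵃᵗ/P ⇒ y_1 = 0.3719·358.7/160.6024 = 0.8306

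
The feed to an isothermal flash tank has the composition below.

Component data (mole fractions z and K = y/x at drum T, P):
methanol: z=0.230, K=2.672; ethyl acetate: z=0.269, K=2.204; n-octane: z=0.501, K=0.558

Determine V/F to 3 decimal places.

Iterate (Newton) starting at V/F = 0.46:
  V/F = 0.460: g = 0.1479, g' = -0.521 → V/F = 0.744
  V/F = 0.744: g = 0.0124, g' = -0.453 → V/F = 0.771
Converged at V/F = 0.771.

V/F = 0.771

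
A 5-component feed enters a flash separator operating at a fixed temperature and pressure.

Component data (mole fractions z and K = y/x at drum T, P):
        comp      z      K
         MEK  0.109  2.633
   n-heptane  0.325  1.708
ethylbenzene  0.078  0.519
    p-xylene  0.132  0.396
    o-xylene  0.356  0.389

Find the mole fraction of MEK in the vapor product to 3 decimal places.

Newton–Raphson from ψ = 0.5:
  ψ = 0.500: g = -0.2089, g' = -0.583 → ψ = 0.141
  ψ = 0.141: g = -0.0118, g' = -0.564 → ψ = 0.121
Converged at ψ = 0.121.
Compositions from xᵢ = zᵢ/(1+ψ(Kᵢ−1)), yᵢ = Kᵢxᵢ:
  MEK: x = 0.091, y = 0.240
  n-heptane: x = 0.299, y = 0.511
  ethylbenzene: x = 0.083, y = 0.043
  p-xylene: x = 0.142, y = 0.056
  o-xylene: x = 0.384, y = 0.150

y_MEK = 0.240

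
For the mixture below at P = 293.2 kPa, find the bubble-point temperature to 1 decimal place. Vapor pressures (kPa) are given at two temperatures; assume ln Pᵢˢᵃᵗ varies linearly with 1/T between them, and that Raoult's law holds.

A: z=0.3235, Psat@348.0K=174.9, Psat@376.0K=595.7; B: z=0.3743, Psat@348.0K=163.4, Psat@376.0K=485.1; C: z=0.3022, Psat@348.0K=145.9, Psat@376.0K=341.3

Bubble-point temperature: ΣzᵢPᵢˢᵃᵗ(T) = P. Interpolate ln Pᵢˢᵃᵗ = aᵢ + bᵢ/T.
  T = 348.0 K: ΣzᵢPᵢˢᵃᵗ = 161.83 kPa
  T = 376.0 K: ΣzᵢPᵢˢᵃᵗ = 477.42 kPa
  T = 362.0 K: ΣzᵢPᵢˢᵃᵗ = 283.10 kPa
  T = 369.0 K: ΣzᵢPᵢˢᵃᵗ = 369.25 kPa
  T = 365.5 K: ΣzᵢPᵢˢᵃᵗ = 323.68 kPa
  T = 363.8 K: ΣzᵢPᵢˢᵃᵗ = 303.37 kPa
Interpolating between 362.0 K and 363.8 K gives T ≈ 362.9 K.

T = 362.9 K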